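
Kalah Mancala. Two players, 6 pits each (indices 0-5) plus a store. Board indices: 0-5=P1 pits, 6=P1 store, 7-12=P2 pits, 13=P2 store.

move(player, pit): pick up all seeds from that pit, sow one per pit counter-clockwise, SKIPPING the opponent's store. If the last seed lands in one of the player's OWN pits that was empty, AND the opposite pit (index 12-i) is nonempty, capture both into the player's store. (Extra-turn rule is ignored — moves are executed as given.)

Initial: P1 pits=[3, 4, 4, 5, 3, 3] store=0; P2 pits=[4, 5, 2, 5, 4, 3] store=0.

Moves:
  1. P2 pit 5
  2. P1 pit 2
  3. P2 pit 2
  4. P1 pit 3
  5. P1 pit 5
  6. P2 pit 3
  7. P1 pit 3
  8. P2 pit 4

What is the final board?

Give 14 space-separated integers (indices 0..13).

Answer: 6 7 2 1 6 0 3 6 7 2 0 0 2 3

Derivation:
Move 1: P2 pit5 -> P1=[4,5,4,5,3,3](0) P2=[4,5,2,5,4,0](1)
Move 2: P1 pit2 -> P1=[4,5,0,6,4,4](1) P2=[4,5,2,5,4,0](1)
Move 3: P2 pit2 -> P1=[4,5,0,6,4,4](1) P2=[4,5,0,6,5,0](1)
Move 4: P1 pit3 -> P1=[4,5,0,0,5,5](2) P2=[5,6,1,6,5,0](1)
Move 5: P1 pit5 -> P1=[4,5,0,0,5,0](3) P2=[6,7,2,7,5,0](1)
Move 6: P2 pit3 -> P1=[5,6,1,1,5,0](3) P2=[6,7,2,0,6,1](2)
Move 7: P1 pit3 -> P1=[5,6,1,0,6,0](3) P2=[6,7,2,0,6,1](2)
Move 8: P2 pit4 -> P1=[6,7,2,1,6,0](3) P2=[6,7,2,0,0,2](3)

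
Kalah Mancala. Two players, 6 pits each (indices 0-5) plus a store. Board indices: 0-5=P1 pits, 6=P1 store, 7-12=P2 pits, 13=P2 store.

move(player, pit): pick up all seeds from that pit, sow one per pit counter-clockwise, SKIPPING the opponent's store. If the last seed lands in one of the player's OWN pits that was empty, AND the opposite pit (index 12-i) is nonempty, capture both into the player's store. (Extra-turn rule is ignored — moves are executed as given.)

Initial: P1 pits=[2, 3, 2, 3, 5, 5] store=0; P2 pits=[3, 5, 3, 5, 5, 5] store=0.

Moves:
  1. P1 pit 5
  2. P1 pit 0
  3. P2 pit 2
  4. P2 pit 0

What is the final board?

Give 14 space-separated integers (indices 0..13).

Move 1: P1 pit5 -> P1=[2,3,2,3,5,0](1) P2=[4,6,4,6,5,5](0)
Move 2: P1 pit0 -> P1=[0,4,3,3,5,0](1) P2=[4,6,4,6,5,5](0)
Move 3: P2 pit2 -> P1=[0,4,3,3,5,0](1) P2=[4,6,0,7,6,6](1)
Move 4: P2 pit0 -> P1=[0,4,3,3,5,0](1) P2=[0,7,1,8,7,6](1)

Answer: 0 4 3 3 5 0 1 0 7 1 8 7 6 1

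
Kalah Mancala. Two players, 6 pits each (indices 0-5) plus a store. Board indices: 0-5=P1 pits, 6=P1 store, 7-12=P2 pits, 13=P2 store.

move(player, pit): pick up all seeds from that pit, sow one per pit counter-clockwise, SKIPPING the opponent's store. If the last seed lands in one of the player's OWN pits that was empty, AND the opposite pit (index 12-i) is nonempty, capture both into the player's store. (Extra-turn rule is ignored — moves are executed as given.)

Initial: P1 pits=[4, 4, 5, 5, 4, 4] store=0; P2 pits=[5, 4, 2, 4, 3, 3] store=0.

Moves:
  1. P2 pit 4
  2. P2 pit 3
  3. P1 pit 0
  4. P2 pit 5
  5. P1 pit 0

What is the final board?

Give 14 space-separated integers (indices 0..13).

Answer: 0 7 7 7 5 5 1 5 4 2 0 1 0 3

Derivation:
Move 1: P2 pit4 -> P1=[5,4,5,5,4,4](0) P2=[5,4,2,4,0,4](1)
Move 2: P2 pit3 -> P1=[6,4,5,5,4,4](0) P2=[5,4,2,0,1,5](2)
Move 3: P1 pit0 -> P1=[0,5,6,6,5,5](1) P2=[5,4,2,0,1,5](2)
Move 4: P2 pit5 -> P1=[1,6,7,7,5,5](1) P2=[5,4,2,0,1,0](3)
Move 5: P1 pit0 -> P1=[0,7,7,7,5,5](1) P2=[5,4,2,0,1,0](3)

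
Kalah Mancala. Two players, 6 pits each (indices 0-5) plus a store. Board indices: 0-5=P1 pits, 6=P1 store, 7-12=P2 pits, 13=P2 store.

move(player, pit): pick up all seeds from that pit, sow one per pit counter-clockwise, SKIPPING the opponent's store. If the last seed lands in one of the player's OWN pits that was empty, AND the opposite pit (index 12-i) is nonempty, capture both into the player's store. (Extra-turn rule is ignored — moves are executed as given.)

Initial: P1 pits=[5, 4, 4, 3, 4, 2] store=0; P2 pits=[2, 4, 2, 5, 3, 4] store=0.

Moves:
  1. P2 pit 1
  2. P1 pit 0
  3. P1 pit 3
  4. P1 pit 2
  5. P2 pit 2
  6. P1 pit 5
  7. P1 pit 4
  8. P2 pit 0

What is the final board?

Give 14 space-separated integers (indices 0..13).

Move 1: P2 pit1 -> P1=[5,4,4,3,4,2](0) P2=[2,0,3,6,4,5](0)
Move 2: P1 pit0 -> P1=[0,5,5,4,5,3](0) P2=[2,0,3,6,4,5](0)
Move 3: P1 pit3 -> P1=[0,5,5,0,6,4](1) P2=[3,0,3,6,4,5](0)
Move 4: P1 pit2 -> P1=[0,5,0,1,7,5](2) P2=[4,0,3,6,4,5](0)
Move 5: P2 pit2 -> P1=[0,5,0,1,7,5](2) P2=[4,0,0,7,5,6](0)
Move 6: P1 pit5 -> P1=[0,5,0,1,7,0](3) P2=[5,1,1,8,5,6](0)
Move 7: P1 pit4 -> P1=[0,5,0,1,0,1](4) P2=[6,2,2,9,6,6](0)
Move 8: P2 pit0 -> P1=[0,5,0,1,0,1](4) P2=[0,3,3,10,7,7](1)

Answer: 0 5 0 1 0 1 4 0 3 3 10 7 7 1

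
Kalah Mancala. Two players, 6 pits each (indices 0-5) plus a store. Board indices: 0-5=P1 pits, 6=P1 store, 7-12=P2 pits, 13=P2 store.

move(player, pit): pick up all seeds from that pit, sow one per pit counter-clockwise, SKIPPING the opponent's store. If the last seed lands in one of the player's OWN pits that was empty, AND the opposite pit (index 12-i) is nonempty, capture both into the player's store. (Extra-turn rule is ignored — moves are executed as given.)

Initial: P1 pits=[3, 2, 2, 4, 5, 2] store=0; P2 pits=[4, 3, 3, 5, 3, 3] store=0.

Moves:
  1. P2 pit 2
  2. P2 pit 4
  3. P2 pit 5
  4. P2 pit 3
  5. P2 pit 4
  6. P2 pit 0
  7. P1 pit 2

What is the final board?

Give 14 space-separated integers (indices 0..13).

Move 1: P2 pit2 -> P1=[3,2,2,4,5,2](0) P2=[4,3,0,6,4,4](0)
Move 2: P2 pit4 -> P1=[4,3,2,4,5,2](0) P2=[4,3,0,6,0,5](1)
Move 3: P2 pit5 -> P1=[5,4,3,5,5,2](0) P2=[4,3,0,6,0,0](2)
Move 4: P2 pit3 -> P1=[6,5,4,5,5,2](0) P2=[4,3,0,0,1,1](3)
Move 5: P2 pit4 -> P1=[6,5,4,5,5,2](0) P2=[4,3,0,0,0,2](3)
Move 6: P2 pit0 -> P1=[6,0,4,5,5,2](0) P2=[0,4,1,1,0,2](9)
Move 7: P1 pit2 -> P1=[6,0,0,6,6,3](1) P2=[0,4,1,1,0,2](9)

Answer: 6 0 0 6 6 3 1 0 4 1 1 0 2 9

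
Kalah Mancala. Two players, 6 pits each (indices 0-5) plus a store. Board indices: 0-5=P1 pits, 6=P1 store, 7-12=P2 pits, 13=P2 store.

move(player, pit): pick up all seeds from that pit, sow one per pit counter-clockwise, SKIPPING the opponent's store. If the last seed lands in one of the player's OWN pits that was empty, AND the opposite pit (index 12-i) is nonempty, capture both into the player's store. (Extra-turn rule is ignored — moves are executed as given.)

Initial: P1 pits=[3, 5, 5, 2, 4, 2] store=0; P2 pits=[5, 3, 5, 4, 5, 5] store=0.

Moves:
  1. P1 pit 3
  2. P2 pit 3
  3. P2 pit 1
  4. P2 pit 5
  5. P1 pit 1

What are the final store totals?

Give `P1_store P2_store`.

Answer: 1 2

Derivation:
Move 1: P1 pit3 -> P1=[3,5,5,0,5,3](0) P2=[5,3,5,4,5,5](0)
Move 2: P2 pit3 -> P1=[4,5,5,0,5,3](0) P2=[5,3,5,0,6,6](1)
Move 3: P2 pit1 -> P1=[4,5,5,0,5,3](0) P2=[5,0,6,1,7,6](1)
Move 4: P2 pit5 -> P1=[5,6,6,1,6,3](0) P2=[5,0,6,1,7,0](2)
Move 5: P1 pit1 -> P1=[5,0,7,2,7,4](1) P2=[6,0,6,1,7,0](2)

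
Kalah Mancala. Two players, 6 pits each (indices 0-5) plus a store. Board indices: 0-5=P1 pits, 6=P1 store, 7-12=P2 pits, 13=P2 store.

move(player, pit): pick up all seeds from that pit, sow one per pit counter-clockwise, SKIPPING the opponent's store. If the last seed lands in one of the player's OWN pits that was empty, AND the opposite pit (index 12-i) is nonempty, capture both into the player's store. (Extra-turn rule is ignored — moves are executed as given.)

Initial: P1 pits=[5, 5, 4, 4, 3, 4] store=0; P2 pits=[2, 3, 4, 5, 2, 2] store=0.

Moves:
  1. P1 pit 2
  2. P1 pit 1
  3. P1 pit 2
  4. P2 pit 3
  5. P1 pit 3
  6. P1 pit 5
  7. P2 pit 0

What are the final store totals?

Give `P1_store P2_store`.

Move 1: P1 pit2 -> P1=[5,5,0,5,4,5](1) P2=[2,3,4,5,2,2](0)
Move 2: P1 pit1 -> P1=[5,0,1,6,5,6](2) P2=[2,3,4,5,2,2](0)
Move 3: P1 pit2 -> P1=[5,0,0,7,5,6](2) P2=[2,3,4,5,2,2](0)
Move 4: P2 pit3 -> P1=[6,1,0,7,5,6](2) P2=[2,3,4,0,3,3](1)
Move 5: P1 pit3 -> P1=[6,1,0,0,6,7](3) P2=[3,4,5,1,3,3](1)
Move 6: P1 pit5 -> P1=[6,1,0,0,6,0](4) P2=[4,5,6,2,4,4](1)
Move 7: P2 pit0 -> P1=[6,1,0,0,6,0](4) P2=[0,6,7,3,5,4](1)

Answer: 4 1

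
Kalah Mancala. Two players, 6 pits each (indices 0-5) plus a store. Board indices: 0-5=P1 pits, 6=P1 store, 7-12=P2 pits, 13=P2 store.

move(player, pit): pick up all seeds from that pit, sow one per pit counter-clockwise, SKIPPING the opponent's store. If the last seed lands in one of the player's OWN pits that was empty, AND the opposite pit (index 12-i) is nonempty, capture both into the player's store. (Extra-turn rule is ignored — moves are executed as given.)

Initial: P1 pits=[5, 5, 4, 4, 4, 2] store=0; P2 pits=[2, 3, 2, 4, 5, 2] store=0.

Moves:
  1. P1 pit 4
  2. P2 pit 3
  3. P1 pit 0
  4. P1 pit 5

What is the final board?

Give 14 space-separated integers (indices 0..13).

Move 1: P1 pit4 -> P1=[5,5,4,4,0,3](1) P2=[3,4,2,4,5,2](0)
Move 2: P2 pit3 -> P1=[6,5,4,4,0,3](1) P2=[3,4,2,0,6,3](1)
Move 3: P1 pit0 -> P1=[0,6,5,5,1,4](2) P2=[3,4,2,0,6,3](1)
Move 4: P1 pit5 -> P1=[0,6,5,5,1,0](3) P2=[4,5,3,0,6,3](1)

Answer: 0 6 5 5 1 0 3 4 5 3 0 6 3 1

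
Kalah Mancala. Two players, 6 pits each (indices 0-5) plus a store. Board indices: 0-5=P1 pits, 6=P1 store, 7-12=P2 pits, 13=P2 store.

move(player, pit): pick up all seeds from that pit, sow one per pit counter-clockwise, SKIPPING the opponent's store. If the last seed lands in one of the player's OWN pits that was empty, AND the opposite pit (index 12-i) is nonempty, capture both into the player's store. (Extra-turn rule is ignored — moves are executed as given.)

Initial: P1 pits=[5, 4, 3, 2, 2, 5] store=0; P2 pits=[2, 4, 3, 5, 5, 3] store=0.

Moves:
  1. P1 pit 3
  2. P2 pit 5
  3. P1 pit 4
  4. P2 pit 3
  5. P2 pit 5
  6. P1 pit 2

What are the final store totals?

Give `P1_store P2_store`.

Move 1: P1 pit3 -> P1=[5,4,3,0,3,6](0) P2=[2,4,3,5,5,3](0)
Move 2: P2 pit5 -> P1=[6,5,3,0,3,6](0) P2=[2,4,3,5,5,0](1)
Move 3: P1 pit4 -> P1=[6,5,3,0,0,7](1) P2=[3,4,3,5,5,0](1)
Move 4: P2 pit3 -> P1=[7,6,3,0,0,7](1) P2=[3,4,3,0,6,1](2)
Move 5: P2 pit5 -> P1=[7,6,3,0,0,7](1) P2=[3,4,3,0,6,0](3)
Move 6: P1 pit2 -> P1=[7,6,0,1,1,8](1) P2=[3,4,3,0,6,0](3)

Answer: 1 3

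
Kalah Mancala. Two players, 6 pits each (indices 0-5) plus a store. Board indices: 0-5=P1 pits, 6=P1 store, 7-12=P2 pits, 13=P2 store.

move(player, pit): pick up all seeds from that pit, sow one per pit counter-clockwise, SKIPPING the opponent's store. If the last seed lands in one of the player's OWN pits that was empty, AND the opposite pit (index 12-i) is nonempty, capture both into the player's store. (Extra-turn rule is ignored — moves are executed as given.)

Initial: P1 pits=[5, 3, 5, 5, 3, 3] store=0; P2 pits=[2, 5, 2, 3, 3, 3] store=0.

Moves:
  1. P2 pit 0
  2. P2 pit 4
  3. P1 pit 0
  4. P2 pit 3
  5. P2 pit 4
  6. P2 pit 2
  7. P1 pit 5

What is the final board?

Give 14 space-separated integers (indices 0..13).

Answer: 0 4 6 6 4 0 2 1 7 1 1 1 7 2

Derivation:
Move 1: P2 pit0 -> P1=[5,3,5,5,3,3](0) P2=[0,6,3,3,3,3](0)
Move 2: P2 pit4 -> P1=[6,3,5,5,3,3](0) P2=[0,6,3,3,0,4](1)
Move 3: P1 pit0 -> P1=[0,4,6,6,4,4](1) P2=[0,6,3,3,0,4](1)
Move 4: P2 pit3 -> P1=[0,4,6,6,4,4](1) P2=[0,6,3,0,1,5](2)
Move 5: P2 pit4 -> P1=[0,4,6,6,4,4](1) P2=[0,6,3,0,0,6](2)
Move 6: P2 pit2 -> P1=[0,4,6,6,4,4](1) P2=[0,6,0,1,1,7](2)
Move 7: P1 pit5 -> P1=[0,4,6,6,4,0](2) P2=[1,7,1,1,1,7](2)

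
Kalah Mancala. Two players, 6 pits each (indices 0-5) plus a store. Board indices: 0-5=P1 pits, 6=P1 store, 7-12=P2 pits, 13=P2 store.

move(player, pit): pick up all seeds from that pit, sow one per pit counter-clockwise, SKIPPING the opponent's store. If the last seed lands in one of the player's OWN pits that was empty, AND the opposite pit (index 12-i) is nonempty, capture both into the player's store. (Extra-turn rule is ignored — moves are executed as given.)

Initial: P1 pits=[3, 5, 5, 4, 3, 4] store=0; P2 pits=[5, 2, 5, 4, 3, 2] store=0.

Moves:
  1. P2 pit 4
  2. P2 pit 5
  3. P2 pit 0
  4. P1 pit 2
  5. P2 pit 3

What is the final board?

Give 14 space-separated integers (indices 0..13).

Move 1: P2 pit4 -> P1=[4,5,5,4,3,4](0) P2=[5,2,5,4,0,3](1)
Move 2: P2 pit5 -> P1=[5,6,5,4,3,4](0) P2=[5,2,5,4,0,0](2)
Move 3: P2 pit0 -> P1=[0,6,5,4,3,4](0) P2=[0,3,6,5,1,0](8)
Move 4: P1 pit2 -> P1=[0,6,0,5,4,5](1) P2=[1,3,6,5,1,0](8)
Move 5: P2 pit3 -> P1=[1,7,0,5,4,5](1) P2=[1,3,6,0,2,1](9)

Answer: 1 7 0 5 4 5 1 1 3 6 0 2 1 9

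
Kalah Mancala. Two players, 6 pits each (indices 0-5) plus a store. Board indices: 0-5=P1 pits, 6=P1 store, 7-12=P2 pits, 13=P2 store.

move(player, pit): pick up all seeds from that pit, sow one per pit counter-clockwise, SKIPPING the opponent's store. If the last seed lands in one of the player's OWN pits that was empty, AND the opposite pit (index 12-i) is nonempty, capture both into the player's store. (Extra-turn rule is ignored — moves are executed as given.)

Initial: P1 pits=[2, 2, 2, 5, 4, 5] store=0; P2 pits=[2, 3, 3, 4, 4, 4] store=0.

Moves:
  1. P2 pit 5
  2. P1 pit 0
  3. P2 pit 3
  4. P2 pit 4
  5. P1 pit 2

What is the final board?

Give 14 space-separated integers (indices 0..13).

Move 1: P2 pit5 -> P1=[3,3,3,5,4,5](0) P2=[2,3,3,4,4,0](1)
Move 2: P1 pit0 -> P1=[0,4,4,6,4,5](0) P2=[2,3,3,4,4,0](1)
Move 3: P2 pit3 -> P1=[1,4,4,6,4,5](0) P2=[2,3,3,0,5,1](2)
Move 4: P2 pit4 -> P1=[2,5,5,6,4,5](0) P2=[2,3,3,0,0,2](3)
Move 5: P1 pit2 -> P1=[2,5,0,7,5,6](1) P2=[3,3,3,0,0,2](3)

Answer: 2 5 0 7 5 6 1 3 3 3 0 0 2 3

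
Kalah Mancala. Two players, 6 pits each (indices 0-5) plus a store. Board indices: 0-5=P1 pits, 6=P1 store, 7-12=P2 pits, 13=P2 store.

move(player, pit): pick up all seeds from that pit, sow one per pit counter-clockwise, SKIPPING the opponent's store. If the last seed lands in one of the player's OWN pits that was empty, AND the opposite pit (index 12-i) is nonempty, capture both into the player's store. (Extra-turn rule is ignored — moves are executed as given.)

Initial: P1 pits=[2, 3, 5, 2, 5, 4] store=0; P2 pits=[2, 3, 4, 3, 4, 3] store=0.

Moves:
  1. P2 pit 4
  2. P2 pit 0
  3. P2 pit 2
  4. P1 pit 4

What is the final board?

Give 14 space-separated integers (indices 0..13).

Move 1: P2 pit4 -> P1=[3,4,5,2,5,4](0) P2=[2,3,4,3,0,4](1)
Move 2: P2 pit0 -> P1=[3,4,5,2,5,4](0) P2=[0,4,5,3,0,4](1)
Move 3: P2 pit2 -> P1=[4,4,5,2,5,4](0) P2=[0,4,0,4,1,5](2)
Move 4: P1 pit4 -> P1=[4,4,5,2,0,5](1) P2=[1,5,1,4,1,5](2)

Answer: 4 4 5 2 0 5 1 1 5 1 4 1 5 2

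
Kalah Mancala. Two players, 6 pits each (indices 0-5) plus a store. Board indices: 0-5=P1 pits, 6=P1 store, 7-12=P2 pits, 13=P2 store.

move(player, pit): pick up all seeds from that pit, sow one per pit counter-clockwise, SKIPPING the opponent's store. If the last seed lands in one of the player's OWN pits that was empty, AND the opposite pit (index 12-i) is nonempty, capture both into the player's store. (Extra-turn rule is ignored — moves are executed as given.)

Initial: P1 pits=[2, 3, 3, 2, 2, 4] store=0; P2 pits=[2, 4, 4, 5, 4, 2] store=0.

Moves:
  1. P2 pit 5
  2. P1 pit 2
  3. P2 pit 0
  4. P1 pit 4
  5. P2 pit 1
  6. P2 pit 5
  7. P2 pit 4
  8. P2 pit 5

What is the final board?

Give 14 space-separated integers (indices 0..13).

Move 1: P2 pit5 -> P1=[3,3,3,2,2,4](0) P2=[2,4,4,5,4,0](1)
Move 2: P1 pit2 -> P1=[3,3,0,3,3,5](0) P2=[2,4,4,5,4,0](1)
Move 3: P2 pit0 -> P1=[3,3,0,3,3,5](0) P2=[0,5,5,5,4,0](1)
Move 4: P1 pit4 -> P1=[3,3,0,3,0,6](1) P2=[1,5,5,5,4,0](1)
Move 5: P2 pit1 -> P1=[3,3,0,3,0,6](1) P2=[1,0,6,6,5,1](2)
Move 6: P2 pit5 -> P1=[3,3,0,3,0,6](1) P2=[1,0,6,6,5,0](3)
Move 7: P2 pit4 -> P1=[4,4,1,3,0,6](1) P2=[1,0,6,6,0,1](4)
Move 8: P2 pit5 -> P1=[4,4,1,3,0,6](1) P2=[1,0,6,6,0,0](5)

Answer: 4 4 1 3 0 6 1 1 0 6 6 0 0 5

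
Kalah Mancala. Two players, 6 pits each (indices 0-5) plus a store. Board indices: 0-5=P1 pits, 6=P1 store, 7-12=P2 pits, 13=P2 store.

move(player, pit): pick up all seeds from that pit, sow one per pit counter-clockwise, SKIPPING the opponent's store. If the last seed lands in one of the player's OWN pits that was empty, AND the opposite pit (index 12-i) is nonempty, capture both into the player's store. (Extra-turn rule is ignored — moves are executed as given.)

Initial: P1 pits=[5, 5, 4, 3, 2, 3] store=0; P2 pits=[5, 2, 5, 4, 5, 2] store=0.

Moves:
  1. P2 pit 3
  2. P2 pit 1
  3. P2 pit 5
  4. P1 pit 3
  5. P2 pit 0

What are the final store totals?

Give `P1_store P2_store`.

Answer: 1 15

Derivation:
Move 1: P2 pit3 -> P1=[6,5,4,3,2,3](0) P2=[5,2,5,0,6,3](1)
Move 2: P2 pit1 -> P1=[6,5,0,3,2,3](0) P2=[5,0,6,0,6,3](6)
Move 3: P2 pit5 -> P1=[7,6,0,3,2,3](0) P2=[5,0,6,0,6,0](7)
Move 4: P1 pit3 -> P1=[7,6,0,0,3,4](1) P2=[5,0,6,0,6,0](7)
Move 5: P2 pit0 -> P1=[0,6,0,0,3,4](1) P2=[0,1,7,1,7,0](15)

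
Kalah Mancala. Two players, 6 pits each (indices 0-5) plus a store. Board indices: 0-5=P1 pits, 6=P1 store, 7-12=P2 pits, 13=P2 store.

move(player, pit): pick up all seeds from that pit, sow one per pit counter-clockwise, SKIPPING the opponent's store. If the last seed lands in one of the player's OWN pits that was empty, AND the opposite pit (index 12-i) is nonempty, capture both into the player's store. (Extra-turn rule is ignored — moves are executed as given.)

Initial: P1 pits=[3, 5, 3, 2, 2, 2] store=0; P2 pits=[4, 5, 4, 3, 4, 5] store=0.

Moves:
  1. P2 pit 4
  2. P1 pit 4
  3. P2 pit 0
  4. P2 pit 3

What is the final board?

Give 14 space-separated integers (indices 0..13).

Answer: 5 0 3 2 0 3 1 0 6 5 0 1 7 9

Derivation:
Move 1: P2 pit4 -> P1=[4,6,3,2,2,2](0) P2=[4,5,4,3,0,6](1)
Move 2: P1 pit4 -> P1=[4,6,3,2,0,3](1) P2=[4,5,4,3,0,6](1)
Move 3: P2 pit0 -> P1=[4,0,3,2,0,3](1) P2=[0,6,5,4,0,6](8)
Move 4: P2 pit3 -> P1=[5,0,3,2,0,3](1) P2=[0,6,5,0,1,7](9)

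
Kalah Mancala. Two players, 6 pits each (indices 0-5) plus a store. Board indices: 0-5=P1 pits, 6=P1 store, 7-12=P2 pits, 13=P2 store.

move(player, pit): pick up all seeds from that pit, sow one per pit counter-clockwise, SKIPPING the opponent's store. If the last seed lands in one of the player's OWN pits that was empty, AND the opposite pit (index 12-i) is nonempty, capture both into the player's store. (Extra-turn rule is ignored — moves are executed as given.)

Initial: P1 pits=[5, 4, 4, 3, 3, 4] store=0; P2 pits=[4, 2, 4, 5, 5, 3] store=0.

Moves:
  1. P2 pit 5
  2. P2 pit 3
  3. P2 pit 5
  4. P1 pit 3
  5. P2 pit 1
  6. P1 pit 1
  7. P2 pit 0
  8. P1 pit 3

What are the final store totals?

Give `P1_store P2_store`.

Move 1: P2 pit5 -> P1=[6,5,4,3,3,4](0) P2=[4,2,4,5,5,0](1)
Move 2: P2 pit3 -> P1=[7,6,4,3,3,4](0) P2=[4,2,4,0,6,1](2)
Move 3: P2 pit5 -> P1=[7,6,4,3,3,4](0) P2=[4,2,4,0,6,0](3)
Move 4: P1 pit3 -> P1=[7,6,4,0,4,5](1) P2=[4,2,4,0,6,0](3)
Move 5: P2 pit1 -> P1=[7,6,0,0,4,5](1) P2=[4,0,5,0,6,0](8)
Move 6: P1 pit1 -> P1=[7,0,1,1,5,6](2) P2=[5,0,5,0,6,0](8)
Move 7: P2 pit0 -> P1=[0,0,1,1,5,6](2) P2=[0,1,6,1,7,0](16)
Move 8: P1 pit3 -> P1=[0,0,1,0,6,6](2) P2=[0,1,6,1,7,0](16)

Answer: 2 16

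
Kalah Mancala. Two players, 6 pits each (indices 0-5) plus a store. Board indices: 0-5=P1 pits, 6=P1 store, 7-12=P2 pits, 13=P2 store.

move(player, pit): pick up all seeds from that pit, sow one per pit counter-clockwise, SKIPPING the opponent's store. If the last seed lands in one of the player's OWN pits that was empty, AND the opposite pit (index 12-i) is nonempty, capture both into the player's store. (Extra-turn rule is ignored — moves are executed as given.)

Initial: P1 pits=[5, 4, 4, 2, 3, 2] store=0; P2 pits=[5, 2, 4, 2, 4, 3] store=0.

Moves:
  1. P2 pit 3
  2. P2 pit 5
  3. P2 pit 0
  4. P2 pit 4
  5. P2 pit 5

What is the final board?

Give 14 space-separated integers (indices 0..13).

Answer: 1 6 6 3 3 2 0 0 3 5 1 0 0 10

Derivation:
Move 1: P2 pit3 -> P1=[5,4,4,2,3,2](0) P2=[5,2,4,0,5,4](0)
Move 2: P2 pit5 -> P1=[6,5,5,2,3,2](0) P2=[5,2,4,0,5,0](1)
Move 3: P2 pit0 -> P1=[0,5,5,2,3,2](0) P2=[0,3,5,1,6,0](8)
Move 4: P2 pit4 -> P1=[1,6,6,3,3,2](0) P2=[0,3,5,1,0,1](9)
Move 5: P2 pit5 -> P1=[1,6,6,3,3,2](0) P2=[0,3,5,1,0,0](10)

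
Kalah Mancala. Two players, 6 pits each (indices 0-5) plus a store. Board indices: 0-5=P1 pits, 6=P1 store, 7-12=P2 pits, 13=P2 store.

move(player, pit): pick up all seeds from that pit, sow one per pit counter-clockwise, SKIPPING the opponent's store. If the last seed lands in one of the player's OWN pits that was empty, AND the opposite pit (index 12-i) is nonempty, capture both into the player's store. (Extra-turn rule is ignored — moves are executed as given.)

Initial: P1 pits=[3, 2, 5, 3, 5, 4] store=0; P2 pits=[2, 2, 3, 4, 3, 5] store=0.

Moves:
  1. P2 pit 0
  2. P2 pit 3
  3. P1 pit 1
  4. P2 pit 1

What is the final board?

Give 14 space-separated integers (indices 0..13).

Answer: 4 0 6 4 5 4 0 0 0 5 1 5 6 1

Derivation:
Move 1: P2 pit0 -> P1=[3,2,5,3,5,4](0) P2=[0,3,4,4,3,5](0)
Move 2: P2 pit3 -> P1=[4,2,5,3,5,4](0) P2=[0,3,4,0,4,6](1)
Move 3: P1 pit1 -> P1=[4,0,6,4,5,4](0) P2=[0,3,4,0,4,6](1)
Move 4: P2 pit1 -> P1=[4,0,6,4,5,4](0) P2=[0,0,5,1,5,6](1)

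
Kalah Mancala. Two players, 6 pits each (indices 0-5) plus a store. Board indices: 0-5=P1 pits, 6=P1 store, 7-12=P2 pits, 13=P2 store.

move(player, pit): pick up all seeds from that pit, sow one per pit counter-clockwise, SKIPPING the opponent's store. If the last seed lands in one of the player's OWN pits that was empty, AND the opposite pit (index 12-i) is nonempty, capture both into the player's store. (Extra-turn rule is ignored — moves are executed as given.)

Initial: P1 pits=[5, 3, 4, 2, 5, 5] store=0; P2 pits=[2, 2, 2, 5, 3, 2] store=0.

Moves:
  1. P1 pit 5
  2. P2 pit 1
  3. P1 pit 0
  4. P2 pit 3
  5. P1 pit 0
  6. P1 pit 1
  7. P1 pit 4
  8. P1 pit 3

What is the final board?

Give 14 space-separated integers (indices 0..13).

Answer: 0 0 7 0 1 3 8 3 2 5 1 6 3 1

Derivation:
Move 1: P1 pit5 -> P1=[5,3,4,2,5,0](1) P2=[3,3,3,6,3,2](0)
Move 2: P2 pit1 -> P1=[5,3,4,2,5,0](1) P2=[3,0,4,7,4,2](0)
Move 3: P1 pit0 -> P1=[0,4,5,3,6,0](5) P2=[0,0,4,7,4,2](0)
Move 4: P2 pit3 -> P1=[1,5,6,4,6,0](5) P2=[0,0,4,0,5,3](1)
Move 5: P1 pit0 -> P1=[0,6,6,4,6,0](5) P2=[0,0,4,0,5,3](1)
Move 6: P1 pit1 -> P1=[0,0,7,5,7,1](6) P2=[1,0,4,0,5,3](1)
Move 7: P1 pit4 -> P1=[0,0,7,5,0,2](7) P2=[2,1,5,1,6,3](1)
Move 8: P1 pit3 -> P1=[0,0,7,0,1,3](8) P2=[3,2,5,1,6,3](1)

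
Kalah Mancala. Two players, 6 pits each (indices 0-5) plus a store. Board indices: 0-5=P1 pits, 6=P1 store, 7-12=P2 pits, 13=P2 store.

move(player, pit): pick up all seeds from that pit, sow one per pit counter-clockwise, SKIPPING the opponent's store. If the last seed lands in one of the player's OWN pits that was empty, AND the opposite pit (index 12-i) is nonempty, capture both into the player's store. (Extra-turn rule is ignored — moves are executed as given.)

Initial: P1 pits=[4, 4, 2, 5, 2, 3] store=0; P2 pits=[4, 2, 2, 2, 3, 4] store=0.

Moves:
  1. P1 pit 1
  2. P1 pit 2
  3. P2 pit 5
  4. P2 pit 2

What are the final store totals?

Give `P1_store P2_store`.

Move 1: P1 pit1 -> P1=[4,0,3,6,3,4](0) P2=[4,2,2,2,3,4](0)
Move 2: P1 pit2 -> P1=[4,0,0,7,4,5](0) P2=[4,2,2,2,3,4](0)
Move 3: P2 pit5 -> P1=[5,1,1,7,4,5](0) P2=[4,2,2,2,3,0](1)
Move 4: P2 pit2 -> P1=[5,1,1,7,4,5](0) P2=[4,2,0,3,4,0](1)

Answer: 0 1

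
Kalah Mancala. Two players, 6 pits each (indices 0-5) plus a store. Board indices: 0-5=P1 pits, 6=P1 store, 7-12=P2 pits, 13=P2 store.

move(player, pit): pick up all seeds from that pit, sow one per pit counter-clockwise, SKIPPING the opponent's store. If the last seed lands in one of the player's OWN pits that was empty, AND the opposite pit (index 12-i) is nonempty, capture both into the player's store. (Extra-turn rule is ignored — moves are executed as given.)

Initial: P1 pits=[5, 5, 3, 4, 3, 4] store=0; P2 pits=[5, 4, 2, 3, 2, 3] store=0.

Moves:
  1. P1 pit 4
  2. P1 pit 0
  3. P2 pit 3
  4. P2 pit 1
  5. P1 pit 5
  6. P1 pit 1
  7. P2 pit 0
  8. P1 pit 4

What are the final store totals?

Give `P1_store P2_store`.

Answer: 4 2

Derivation:
Move 1: P1 pit4 -> P1=[5,5,3,4,0,5](1) P2=[6,4,2,3,2,3](0)
Move 2: P1 pit0 -> P1=[0,6,4,5,1,6](1) P2=[6,4,2,3,2,3](0)
Move 3: P2 pit3 -> P1=[0,6,4,5,1,6](1) P2=[6,4,2,0,3,4](1)
Move 4: P2 pit1 -> P1=[0,6,4,5,1,6](1) P2=[6,0,3,1,4,5](1)
Move 5: P1 pit5 -> P1=[0,6,4,5,1,0](2) P2=[7,1,4,2,5,5](1)
Move 6: P1 pit1 -> P1=[0,0,5,6,2,1](3) P2=[8,1,4,2,5,5](1)
Move 7: P2 pit0 -> P1=[1,1,5,6,2,1](3) P2=[0,2,5,3,6,6](2)
Move 8: P1 pit4 -> P1=[1,1,5,6,0,2](4) P2=[0,2,5,3,6,6](2)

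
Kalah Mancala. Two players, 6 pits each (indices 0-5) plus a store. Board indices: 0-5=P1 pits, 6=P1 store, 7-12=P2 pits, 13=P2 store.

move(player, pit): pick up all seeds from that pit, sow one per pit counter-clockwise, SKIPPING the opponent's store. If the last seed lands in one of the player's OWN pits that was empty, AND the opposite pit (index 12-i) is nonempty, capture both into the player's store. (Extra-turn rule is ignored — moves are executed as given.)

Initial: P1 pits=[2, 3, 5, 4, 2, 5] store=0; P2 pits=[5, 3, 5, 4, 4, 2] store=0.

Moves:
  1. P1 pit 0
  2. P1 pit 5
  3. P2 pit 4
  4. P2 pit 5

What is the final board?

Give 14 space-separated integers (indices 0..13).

Answer: 2 6 6 4 2 0 1 6 4 6 5 0 0 2

Derivation:
Move 1: P1 pit0 -> P1=[0,4,6,4,2,5](0) P2=[5,3,5,4,4,2](0)
Move 2: P1 pit5 -> P1=[0,4,6,4,2,0](1) P2=[6,4,6,5,4,2](0)
Move 3: P2 pit4 -> P1=[1,5,6,4,2,0](1) P2=[6,4,6,5,0,3](1)
Move 4: P2 pit5 -> P1=[2,6,6,4,2,0](1) P2=[6,4,6,5,0,0](2)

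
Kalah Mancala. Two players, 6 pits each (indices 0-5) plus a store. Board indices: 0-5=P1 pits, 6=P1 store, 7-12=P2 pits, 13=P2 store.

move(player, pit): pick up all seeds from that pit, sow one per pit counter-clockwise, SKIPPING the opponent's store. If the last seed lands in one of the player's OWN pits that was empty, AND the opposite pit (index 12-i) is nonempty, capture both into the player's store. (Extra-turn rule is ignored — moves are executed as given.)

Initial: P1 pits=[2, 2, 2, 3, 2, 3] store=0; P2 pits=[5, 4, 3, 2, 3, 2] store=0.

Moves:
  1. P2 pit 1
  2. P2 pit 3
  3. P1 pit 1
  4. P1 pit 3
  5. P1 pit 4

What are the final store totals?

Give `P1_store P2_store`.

Answer: 2 1

Derivation:
Move 1: P2 pit1 -> P1=[2,2,2,3,2,3](0) P2=[5,0,4,3,4,3](0)
Move 2: P2 pit3 -> P1=[2,2,2,3,2,3](0) P2=[5,0,4,0,5,4](1)
Move 3: P1 pit1 -> P1=[2,0,3,4,2,3](0) P2=[5,0,4,0,5,4](1)
Move 4: P1 pit3 -> P1=[2,0,3,0,3,4](1) P2=[6,0,4,0,5,4](1)
Move 5: P1 pit4 -> P1=[2,0,3,0,0,5](2) P2=[7,0,4,0,5,4](1)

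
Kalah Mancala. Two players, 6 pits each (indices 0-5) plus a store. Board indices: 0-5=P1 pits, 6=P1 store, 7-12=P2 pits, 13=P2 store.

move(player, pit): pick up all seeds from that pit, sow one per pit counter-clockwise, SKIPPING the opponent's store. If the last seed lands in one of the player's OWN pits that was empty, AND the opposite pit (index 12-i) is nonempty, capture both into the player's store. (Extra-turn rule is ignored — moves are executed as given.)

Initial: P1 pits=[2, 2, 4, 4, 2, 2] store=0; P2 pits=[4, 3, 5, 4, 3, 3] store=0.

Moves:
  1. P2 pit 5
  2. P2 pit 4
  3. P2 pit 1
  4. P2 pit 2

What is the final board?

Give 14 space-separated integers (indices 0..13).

Answer: 5 1 4 4 2 2 0 4 0 0 6 1 2 7

Derivation:
Move 1: P2 pit5 -> P1=[3,3,4,4,2,2](0) P2=[4,3,5,4,3,0](1)
Move 2: P2 pit4 -> P1=[4,3,4,4,2,2](0) P2=[4,3,5,4,0,1](2)
Move 3: P2 pit1 -> P1=[4,0,4,4,2,2](0) P2=[4,0,6,5,0,1](6)
Move 4: P2 pit2 -> P1=[5,1,4,4,2,2](0) P2=[4,0,0,6,1,2](7)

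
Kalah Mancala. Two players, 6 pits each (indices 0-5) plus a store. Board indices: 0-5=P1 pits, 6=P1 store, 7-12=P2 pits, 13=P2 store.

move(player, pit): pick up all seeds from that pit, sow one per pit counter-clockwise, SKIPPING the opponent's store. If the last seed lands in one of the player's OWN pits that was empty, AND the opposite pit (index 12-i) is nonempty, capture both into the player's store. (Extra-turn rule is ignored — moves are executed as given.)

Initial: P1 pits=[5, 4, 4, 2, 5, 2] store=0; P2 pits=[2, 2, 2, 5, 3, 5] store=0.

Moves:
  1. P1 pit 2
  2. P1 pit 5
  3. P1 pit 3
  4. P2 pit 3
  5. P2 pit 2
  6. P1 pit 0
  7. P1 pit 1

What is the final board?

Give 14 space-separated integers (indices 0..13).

Move 1: P1 pit2 -> P1=[5,4,0,3,6,3](1) P2=[2,2,2,5,3,5](0)
Move 2: P1 pit5 -> P1=[5,4,0,3,6,0](2) P2=[3,3,2,5,3,5](0)
Move 3: P1 pit3 -> P1=[5,4,0,0,7,1](3) P2=[3,3,2,5,3,5](0)
Move 4: P2 pit3 -> P1=[6,5,0,0,7,1](3) P2=[3,3,2,0,4,6](1)
Move 5: P2 pit2 -> P1=[6,5,0,0,7,1](3) P2=[3,3,0,1,5,6](1)
Move 6: P1 pit0 -> P1=[0,6,1,1,8,2](4) P2=[3,3,0,1,5,6](1)
Move 7: P1 pit1 -> P1=[0,0,2,2,9,3](5) P2=[4,3,0,1,5,6](1)

Answer: 0 0 2 2 9 3 5 4 3 0 1 5 6 1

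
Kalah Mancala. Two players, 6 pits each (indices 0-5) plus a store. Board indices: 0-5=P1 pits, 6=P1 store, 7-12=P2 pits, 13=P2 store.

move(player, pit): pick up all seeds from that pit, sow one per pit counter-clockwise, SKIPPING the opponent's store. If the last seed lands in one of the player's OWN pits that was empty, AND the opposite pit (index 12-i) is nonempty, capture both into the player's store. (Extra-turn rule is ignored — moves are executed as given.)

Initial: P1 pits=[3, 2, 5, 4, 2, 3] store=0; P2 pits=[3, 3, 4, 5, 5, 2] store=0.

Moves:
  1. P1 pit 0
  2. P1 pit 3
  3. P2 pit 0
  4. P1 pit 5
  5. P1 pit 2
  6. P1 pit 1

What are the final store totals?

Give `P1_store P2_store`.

Answer: 3 0

Derivation:
Move 1: P1 pit0 -> P1=[0,3,6,5,2,3](0) P2=[3,3,4,5,5,2](0)
Move 2: P1 pit3 -> P1=[0,3,6,0,3,4](1) P2=[4,4,4,5,5,2](0)
Move 3: P2 pit0 -> P1=[0,3,6,0,3,4](1) P2=[0,5,5,6,6,2](0)
Move 4: P1 pit5 -> P1=[0,3,6,0,3,0](2) P2=[1,6,6,6,6,2](0)
Move 5: P1 pit2 -> P1=[0,3,0,1,4,1](3) P2=[2,7,6,6,6,2](0)
Move 6: P1 pit1 -> P1=[0,0,1,2,5,1](3) P2=[2,7,6,6,6,2](0)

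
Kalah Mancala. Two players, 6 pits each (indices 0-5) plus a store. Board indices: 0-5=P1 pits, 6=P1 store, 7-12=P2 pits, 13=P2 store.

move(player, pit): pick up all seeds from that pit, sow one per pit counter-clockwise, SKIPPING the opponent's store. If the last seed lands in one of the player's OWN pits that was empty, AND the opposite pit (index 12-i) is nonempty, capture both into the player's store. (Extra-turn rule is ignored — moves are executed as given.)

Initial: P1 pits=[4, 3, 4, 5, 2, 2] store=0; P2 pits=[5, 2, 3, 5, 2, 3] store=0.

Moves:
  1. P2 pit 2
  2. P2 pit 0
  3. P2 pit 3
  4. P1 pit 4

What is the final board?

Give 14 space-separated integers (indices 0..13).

Move 1: P2 pit2 -> P1=[4,3,4,5,2,2](0) P2=[5,2,0,6,3,4](0)
Move 2: P2 pit0 -> P1=[4,3,4,5,2,2](0) P2=[0,3,1,7,4,5](0)
Move 3: P2 pit3 -> P1=[5,4,5,6,2,2](0) P2=[0,3,1,0,5,6](1)
Move 4: P1 pit4 -> P1=[5,4,5,6,0,3](1) P2=[0,3,1,0,5,6](1)

Answer: 5 4 5 6 0 3 1 0 3 1 0 5 6 1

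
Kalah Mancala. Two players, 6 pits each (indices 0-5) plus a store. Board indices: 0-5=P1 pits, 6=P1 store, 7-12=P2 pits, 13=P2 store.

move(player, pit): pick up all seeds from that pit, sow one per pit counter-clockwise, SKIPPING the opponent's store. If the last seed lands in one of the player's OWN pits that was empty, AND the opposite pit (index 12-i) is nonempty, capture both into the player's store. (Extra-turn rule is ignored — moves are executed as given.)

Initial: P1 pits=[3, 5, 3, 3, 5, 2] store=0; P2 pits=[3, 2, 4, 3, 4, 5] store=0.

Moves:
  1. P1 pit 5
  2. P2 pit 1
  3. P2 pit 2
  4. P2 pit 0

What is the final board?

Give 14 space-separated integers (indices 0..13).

Answer: 4 5 3 3 5 0 1 0 1 1 6 6 6 1

Derivation:
Move 1: P1 pit5 -> P1=[3,5,3,3,5,0](1) P2=[4,2,4,3,4,5](0)
Move 2: P2 pit1 -> P1=[3,5,3,3,5,0](1) P2=[4,0,5,4,4,5](0)
Move 3: P2 pit2 -> P1=[4,5,3,3,5,0](1) P2=[4,0,0,5,5,6](1)
Move 4: P2 pit0 -> P1=[4,5,3,3,5,0](1) P2=[0,1,1,6,6,6](1)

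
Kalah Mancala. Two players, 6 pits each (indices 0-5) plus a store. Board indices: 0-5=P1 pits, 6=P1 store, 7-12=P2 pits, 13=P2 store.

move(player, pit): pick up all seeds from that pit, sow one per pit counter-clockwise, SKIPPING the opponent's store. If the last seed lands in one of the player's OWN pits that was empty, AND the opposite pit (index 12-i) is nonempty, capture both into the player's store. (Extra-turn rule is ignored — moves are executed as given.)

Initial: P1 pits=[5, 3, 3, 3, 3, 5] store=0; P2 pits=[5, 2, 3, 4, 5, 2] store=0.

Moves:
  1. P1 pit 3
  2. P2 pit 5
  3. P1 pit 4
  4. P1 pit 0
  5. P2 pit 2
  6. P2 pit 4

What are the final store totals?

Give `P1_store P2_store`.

Answer: 3 2

Derivation:
Move 1: P1 pit3 -> P1=[5,3,3,0,4,6](1) P2=[5,2,3,4,5,2](0)
Move 2: P2 pit5 -> P1=[6,3,3,0,4,6](1) P2=[5,2,3,4,5,0](1)
Move 3: P1 pit4 -> P1=[6,3,3,0,0,7](2) P2=[6,3,3,4,5,0](1)
Move 4: P1 pit0 -> P1=[0,4,4,1,1,8](3) P2=[6,3,3,4,5,0](1)
Move 5: P2 pit2 -> P1=[0,4,4,1,1,8](3) P2=[6,3,0,5,6,1](1)
Move 6: P2 pit4 -> P1=[1,5,5,2,1,8](3) P2=[6,3,0,5,0,2](2)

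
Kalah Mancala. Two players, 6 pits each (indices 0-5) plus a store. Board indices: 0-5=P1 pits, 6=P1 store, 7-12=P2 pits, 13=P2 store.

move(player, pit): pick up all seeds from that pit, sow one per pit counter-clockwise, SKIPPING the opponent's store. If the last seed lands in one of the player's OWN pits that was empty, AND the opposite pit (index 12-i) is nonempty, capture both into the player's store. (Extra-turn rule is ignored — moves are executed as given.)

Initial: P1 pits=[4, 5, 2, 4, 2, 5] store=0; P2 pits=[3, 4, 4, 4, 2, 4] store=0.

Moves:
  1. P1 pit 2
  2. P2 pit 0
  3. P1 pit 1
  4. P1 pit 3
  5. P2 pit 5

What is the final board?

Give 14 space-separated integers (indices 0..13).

Move 1: P1 pit2 -> P1=[4,5,0,5,3,5](0) P2=[3,4,4,4,2,4](0)
Move 2: P2 pit0 -> P1=[4,5,0,5,3,5](0) P2=[0,5,5,5,2,4](0)
Move 3: P1 pit1 -> P1=[4,0,1,6,4,6](1) P2=[0,5,5,5,2,4](0)
Move 4: P1 pit3 -> P1=[4,0,1,0,5,7](2) P2=[1,6,6,5,2,4](0)
Move 5: P2 pit5 -> P1=[5,1,2,0,5,7](2) P2=[1,6,6,5,2,0](1)

Answer: 5 1 2 0 5 7 2 1 6 6 5 2 0 1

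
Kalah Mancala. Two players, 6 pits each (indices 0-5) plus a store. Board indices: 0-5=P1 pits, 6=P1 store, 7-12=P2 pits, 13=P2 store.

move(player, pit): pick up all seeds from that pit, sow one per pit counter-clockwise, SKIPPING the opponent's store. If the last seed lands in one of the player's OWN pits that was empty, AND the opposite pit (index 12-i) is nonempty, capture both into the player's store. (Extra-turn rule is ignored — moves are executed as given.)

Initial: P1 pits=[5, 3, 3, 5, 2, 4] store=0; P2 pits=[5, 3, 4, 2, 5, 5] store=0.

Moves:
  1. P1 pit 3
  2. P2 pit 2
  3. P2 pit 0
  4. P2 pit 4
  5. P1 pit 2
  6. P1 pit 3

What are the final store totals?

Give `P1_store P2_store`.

Move 1: P1 pit3 -> P1=[5,3,3,0,3,5](1) P2=[6,4,4,2,5,5](0)
Move 2: P2 pit2 -> P1=[5,3,3,0,3,5](1) P2=[6,4,0,3,6,6](1)
Move 3: P2 pit0 -> P1=[5,3,3,0,3,5](1) P2=[0,5,1,4,7,7](2)
Move 4: P2 pit4 -> P1=[6,4,4,1,4,5](1) P2=[0,5,1,4,0,8](3)
Move 5: P1 pit2 -> P1=[6,4,0,2,5,6](2) P2=[0,5,1,4,0,8](3)
Move 6: P1 pit3 -> P1=[6,4,0,0,6,7](2) P2=[0,5,1,4,0,8](3)

Answer: 2 3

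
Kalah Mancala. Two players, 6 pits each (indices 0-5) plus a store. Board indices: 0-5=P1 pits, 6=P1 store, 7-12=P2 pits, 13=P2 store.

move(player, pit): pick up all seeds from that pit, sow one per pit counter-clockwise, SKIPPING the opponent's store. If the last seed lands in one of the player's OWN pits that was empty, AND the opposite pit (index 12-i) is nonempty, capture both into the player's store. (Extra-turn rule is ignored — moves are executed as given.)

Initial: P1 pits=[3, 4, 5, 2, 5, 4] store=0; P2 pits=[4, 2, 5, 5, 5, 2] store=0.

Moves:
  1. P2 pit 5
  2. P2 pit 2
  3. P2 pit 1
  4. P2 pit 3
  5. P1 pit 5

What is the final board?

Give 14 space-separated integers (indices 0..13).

Move 1: P2 pit5 -> P1=[4,4,5,2,5,4](0) P2=[4,2,5,5,5,0](1)
Move 2: P2 pit2 -> P1=[5,4,5,2,5,4](0) P2=[4,2,0,6,6,1](2)
Move 3: P2 pit1 -> P1=[5,4,5,2,5,4](0) P2=[4,0,1,7,6,1](2)
Move 4: P2 pit3 -> P1=[6,5,6,3,5,4](0) P2=[4,0,1,0,7,2](3)
Move 5: P1 pit5 -> P1=[6,5,6,3,5,0](1) P2=[5,1,2,0,7,2](3)

Answer: 6 5 6 3 5 0 1 5 1 2 0 7 2 3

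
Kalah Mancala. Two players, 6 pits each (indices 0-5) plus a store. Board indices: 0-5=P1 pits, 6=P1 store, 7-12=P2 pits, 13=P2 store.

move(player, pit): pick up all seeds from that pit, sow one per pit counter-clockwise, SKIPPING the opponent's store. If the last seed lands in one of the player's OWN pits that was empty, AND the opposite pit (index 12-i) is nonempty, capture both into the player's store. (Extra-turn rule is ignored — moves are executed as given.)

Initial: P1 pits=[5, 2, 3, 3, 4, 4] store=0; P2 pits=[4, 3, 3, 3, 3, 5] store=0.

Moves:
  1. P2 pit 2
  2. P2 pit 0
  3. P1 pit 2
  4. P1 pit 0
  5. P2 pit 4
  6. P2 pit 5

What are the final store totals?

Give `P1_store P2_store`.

Move 1: P2 pit2 -> P1=[5,2,3,3,4,4](0) P2=[4,3,0,4,4,6](0)
Move 2: P2 pit0 -> P1=[5,2,3,3,4,4](0) P2=[0,4,1,5,5,6](0)
Move 3: P1 pit2 -> P1=[5,2,0,4,5,5](0) P2=[0,4,1,5,5,6](0)
Move 4: P1 pit0 -> P1=[0,3,1,5,6,6](0) P2=[0,4,1,5,5,6](0)
Move 5: P2 pit4 -> P1=[1,4,2,5,6,6](0) P2=[0,4,1,5,0,7](1)
Move 6: P2 pit5 -> P1=[2,5,3,6,7,7](0) P2=[0,4,1,5,0,0](2)

Answer: 0 2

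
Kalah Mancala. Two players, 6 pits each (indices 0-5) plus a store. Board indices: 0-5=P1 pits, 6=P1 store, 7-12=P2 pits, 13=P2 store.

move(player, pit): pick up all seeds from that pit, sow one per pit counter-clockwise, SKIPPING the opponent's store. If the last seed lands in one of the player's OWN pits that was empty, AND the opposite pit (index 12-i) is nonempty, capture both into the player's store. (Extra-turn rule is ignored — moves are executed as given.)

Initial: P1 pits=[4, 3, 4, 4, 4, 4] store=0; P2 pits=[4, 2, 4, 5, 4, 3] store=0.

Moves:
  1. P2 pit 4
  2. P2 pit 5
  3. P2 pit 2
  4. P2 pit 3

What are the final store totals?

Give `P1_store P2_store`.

Answer: 0 4

Derivation:
Move 1: P2 pit4 -> P1=[5,4,4,4,4,4](0) P2=[4,2,4,5,0,4](1)
Move 2: P2 pit5 -> P1=[6,5,5,4,4,4](0) P2=[4,2,4,5,0,0](2)
Move 3: P2 pit2 -> P1=[6,5,5,4,4,4](0) P2=[4,2,0,6,1,1](3)
Move 4: P2 pit3 -> P1=[7,6,6,4,4,4](0) P2=[4,2,0,0,2,2](4)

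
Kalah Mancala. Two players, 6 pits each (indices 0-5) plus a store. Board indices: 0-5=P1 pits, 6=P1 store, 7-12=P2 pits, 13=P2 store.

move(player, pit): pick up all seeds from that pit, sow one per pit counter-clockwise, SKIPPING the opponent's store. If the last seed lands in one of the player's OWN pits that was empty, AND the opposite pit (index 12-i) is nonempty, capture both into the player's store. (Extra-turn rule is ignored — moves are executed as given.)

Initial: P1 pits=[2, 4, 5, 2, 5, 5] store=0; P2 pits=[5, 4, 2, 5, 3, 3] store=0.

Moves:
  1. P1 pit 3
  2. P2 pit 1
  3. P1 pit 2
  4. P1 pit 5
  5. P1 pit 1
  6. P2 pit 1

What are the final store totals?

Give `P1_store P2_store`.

Move 1: P1 pit3 -> P1=[2,4,5,0,6,6](0) P2=[5,4,2,5,3,3](0)
Move 2: P2 pit1 -> P1=[2,4,5,0,6,6](0) P2=[5,0,3,6,4,4](0)
Move 3: P1 pit2 -> P1=[2,4,0,1,7,7](1) P2=[6,0,3,6,4,4](0)
Move 4: P1 pit5 -> P1=[2,4,0,1,7,0](2) P2=[7,1,4,7,5,5](0)
Move 5: P1 pit1 -> P1=[2,0,1,2,8,0](10) P2=[0,1,4,7,5,5](0)
Move 6: P2 pit1 -> P1=[2,0,1,2,8,0](10) P2=[0,0,5,7,5,5](0)

Answer: 10 0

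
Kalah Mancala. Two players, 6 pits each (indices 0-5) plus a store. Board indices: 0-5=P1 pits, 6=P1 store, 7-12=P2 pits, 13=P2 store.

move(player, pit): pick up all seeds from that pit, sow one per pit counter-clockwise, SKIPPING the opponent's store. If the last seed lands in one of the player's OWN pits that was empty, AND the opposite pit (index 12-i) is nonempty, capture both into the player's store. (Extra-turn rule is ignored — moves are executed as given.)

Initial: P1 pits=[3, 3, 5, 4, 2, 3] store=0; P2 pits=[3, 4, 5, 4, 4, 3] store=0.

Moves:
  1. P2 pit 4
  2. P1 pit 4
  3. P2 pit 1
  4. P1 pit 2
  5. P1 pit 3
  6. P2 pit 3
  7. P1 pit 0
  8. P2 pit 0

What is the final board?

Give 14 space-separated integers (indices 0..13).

Answer: 0 6 1 1 3 7 3 0 2 7 1 3 7 2

Derivation:
Move 1: P2 pit4 -> P1=[4,4,5,4,2,3](0) P2=[3,4,5,4,0,4](1)
Move 2: P1 pit4 -> P1=[4,4,5,4,0,4](1) P2=[3,4,5,4,0,4](1)
Move 3: P2 pit1 -> P1=[4,4,5,4,0,4](1) P2=[3,0,6,5,1,5](1)
Move 4: P1 pit2 -> P1=[4,4,0,5,1,5](2) P2=[4,0,6,5,1,5](1)
Move 5: P1 pit3 -> P1=[4,4,0,0,2,6](3) P2=[5,1,6,5,1,5](1)
Move 6: P2 pit3 -> P1=[5,5,0,0,2,6](3) P2=[5,1,6,0,2,6](2)
Move 7: P1 pit0 -> P1=[0,6,1,1,3,7](3) P2=[5,1,6,0,2,6](2)
Move 8: P2 pit0 -> P1=[0,6,1,1,3,7](3) P2=[0,2,7,1,3,7](2)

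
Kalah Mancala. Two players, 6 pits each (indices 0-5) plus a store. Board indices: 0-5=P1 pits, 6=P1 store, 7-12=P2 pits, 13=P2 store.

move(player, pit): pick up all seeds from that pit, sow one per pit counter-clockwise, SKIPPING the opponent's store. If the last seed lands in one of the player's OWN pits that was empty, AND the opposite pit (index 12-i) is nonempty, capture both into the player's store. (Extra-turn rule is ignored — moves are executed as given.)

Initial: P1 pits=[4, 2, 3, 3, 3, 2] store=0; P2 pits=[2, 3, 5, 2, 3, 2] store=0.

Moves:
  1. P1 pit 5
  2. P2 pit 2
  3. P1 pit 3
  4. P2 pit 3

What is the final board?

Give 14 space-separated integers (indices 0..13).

Answer: 5 2 3 0 4 1 2 3 3 0 0 5 4 2

Derivation:
Move 1: P1 pit5 -> P1=[4,2,3,3,3,0](1) P2=[3,3,5,2,3,2](0)
Move 2: P2 pit2 -> P1=[5,2,3,3,3,0](1) P2=[3,3,0,3,4,3](1)
Move 3: P1 pit3 -> P1=[5,2,3,0,4,1](2) P2=[3,3,0,3,4,3](1)
Move 4: P2 pit3 -> P1=[5,2,3,0,4,1](2) P2=[3,3,0,0,5,4](2)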